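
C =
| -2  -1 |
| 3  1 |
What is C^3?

[[1, 0], [0, 1]]

C^2 = [[1, 1], [-3, -2]]
C^3 = [[1, 0], [0, 1]]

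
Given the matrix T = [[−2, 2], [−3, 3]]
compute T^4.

[[−2, 2], [−3, 3]]

T^2 = [[−2, 2], [−3, 3]]
T^3 = [[−2, 2], [−3, 3]]
T^4 = [[−2, 2], [−3, 3]]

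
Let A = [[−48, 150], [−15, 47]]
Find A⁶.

[[6714, −19950], [1995, −5921]]

tr A = −1 and det A = −6, so the characteristic polynomial is λ² − (−1)λ + (−6) with roots 2 and −3.
Eigenvectors give P = [[3, 10], [1, 3]] with P⁻¹ = [[−3, 10], [1, −3]], and A = P·diag(2, −3)·P⁻¹.
Then A⁶ = P·diag(64, 729)·P⁻¹ = [[192, 7290], [64, 2187]] · [[−3, 10], [1, −3]] = [[6714, −19950], [1995, −5921]].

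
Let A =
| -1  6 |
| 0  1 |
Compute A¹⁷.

A² = I (check: tr A = 0 and det A = -1), so A¹⁷ = A since 17 is odd.

[[-1, 6], [0, 1]]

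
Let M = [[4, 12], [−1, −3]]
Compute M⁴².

M² = M (a projection; rank 1, trace 1), so M⁴² = M.

[[4, 12], [−1, −3]]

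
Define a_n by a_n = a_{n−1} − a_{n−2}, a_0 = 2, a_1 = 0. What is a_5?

2

With companion matrix A = [[1, −1], [1, 0]], [a_n, a_{n−1}]ᵀ = A·[a_{n−1}, a_{n−2}]ᵀ, so [a_5, a_4]ᵀ = A^4·[a_1, a_0]ᵀ.
A^4 = [[−1, 1], [−1, 0]], giving [a_5, a_4]ᵀ = [[2], [0]].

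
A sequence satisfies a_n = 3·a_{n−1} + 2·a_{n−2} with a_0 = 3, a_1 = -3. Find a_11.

-373119

With companion matrix A = [[3, 2], [1, 0]], [a_n, a_{n−1}]ᵀ = A·[a_{n−1}, a_{n−2}]ᵀ, so [a_11, a_10]ᵀ = A¹⁰·[a_1, a_0]ᵀ.
A¹⁰ = [[283667, 159294], [79647, 44726]], giving [a_11, a_10]ᵀ = [[-373119], [-104763]].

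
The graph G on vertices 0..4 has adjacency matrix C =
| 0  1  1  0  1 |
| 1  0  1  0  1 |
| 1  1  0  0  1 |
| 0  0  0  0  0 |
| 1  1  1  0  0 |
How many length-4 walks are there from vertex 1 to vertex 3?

The number of length-4 walks from vertex 1 to vertex 3 is entry (1,3) of C⁴, where C is the adjacency matrix.
C² = [[3, 2, 2, 0, 2], [2, 3, 2, 0, 2], [2, 2, 3, 0, 2], [0, 0, 0, 0, 0], [2, 2, 2, 0, 3]]
C³ = [[6, 7, 7, 0, 7], [7, 6, 7, 0, 7], [7, 7, 6, 0, 7], [0, 0, 0, 0, 0], [7, 7, 7, 0, 6]]
C⁴ = [[21, 20, 20, 0, 20], [20, 21, 20, 0, 20], [20, 20, 21, 0, 20], [0, 0, 0, 0, 0], [20, 20, 20, 0, 21]]

0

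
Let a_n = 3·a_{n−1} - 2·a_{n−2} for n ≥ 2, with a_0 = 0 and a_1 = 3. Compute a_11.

With companion matrix B = [[3, -2], [1, 0]], [a_n, a_{n−1}]ᵀ = B·[a_{n−1}, a_{n−2}]ᵀ, so [a_11, a_10]ᵀ = B^10·[a_1, a_0]ᵀ.
B^10 = [[2047, -2046], [1023, -1022]], giving [a_11, a_10]ᵀ = [[6141], [3069]].

6141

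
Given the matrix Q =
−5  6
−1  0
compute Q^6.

[[2059, −3990], [665, −1266]]

tr Q = −5 and det Q = 6, so the characteristic polynomial is λ² − (−5)λ + (6) with roots −2 and −3.
Eigenvectors give P = [[−2, 3], [−1, 1]] with P⁻¹ = [[1, −3], [1, −2]], and Q = P·diag(−2, −3)·P⁻¹.
Then Q^6 = P·diag(64, 729)·P⁻¹ = [[−128, 2187], [−64, 729]] · [[1, −3], [1, −2]] = [[2059, −3990], [665, −1266]].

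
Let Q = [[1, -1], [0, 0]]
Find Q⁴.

[[1, -1], [0, 0]]

Q² = [[1, -1], [0, 0]]
Q³ = [[1, -1], [0, 0]]
Q⁴ = [[1, -1], [0, 0]]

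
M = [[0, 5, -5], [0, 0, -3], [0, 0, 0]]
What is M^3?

[[0, 0, 0], [0, 0, 0], [0, 0, 0]]

M is strictly triangular, hence nilpotent: M^3 = 0, so M^3 = 0.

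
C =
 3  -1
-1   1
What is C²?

[[10, -4], [-4, 2]]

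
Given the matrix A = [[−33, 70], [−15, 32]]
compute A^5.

tr A = −1 and det A = −6, so the characteristic polynomial is λ² − (−1)λ + (−6) with roots 2 and −3.
Eigenvectors give P = [[2, 7], [1, 3]] with P⁻¹ = [[−3, 7], [1, −2]], and A = P·diag(2, −3)·P⁻¹.
Then A^5 = P·diag(32, −243)·P⁻¹ = [[64, −1701], [32, −729]] · [[−3, 7], [1, −2]] = [[−1893, 3850], [−825, 1682]].

[[−1893, 3850], [−825, 1682]]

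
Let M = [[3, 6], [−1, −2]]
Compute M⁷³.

M² = M (a projection; rank 1, trace 1), so M⁷³ = M.

[[3, 6], [−1, −2]]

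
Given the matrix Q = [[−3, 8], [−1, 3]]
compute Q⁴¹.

[[−3, 8], [−1, 3]]

Q² = I (check: tr Q = 0 and det Q = −1), so Q⁴¹ = Q since 41 is odd.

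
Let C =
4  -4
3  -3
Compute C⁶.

[[4, -4], [3, -3]]

C² = C (a projection; rank 1, trace 1), so C⁶ = C.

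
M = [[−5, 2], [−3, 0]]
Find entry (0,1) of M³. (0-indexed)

tr M = −5 and det M = 6, so the characteristic polynomial is λ² − (−5)λ + (6) with roots −2 and −3.
Eigenvectors give P = [[2, 1], [3, 1]] with P⁻¹ = [[−1, 1], [3, −2]], and M = P·diag(−2, −3)·P⁻¹.
Then M³ = P·diag(−8, −27)·P⁻¹ = [[−16, −27], [−24, −27]] · [[−1, 1], [3, −2]] = [[−65, 38], [−57, 30]].

38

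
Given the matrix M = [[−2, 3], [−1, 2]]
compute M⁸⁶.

M² = I (check: tr M = 0 and det M = −1), so M⁸⁶ = I since 86 is even.

[[1, 0], [0, 1]]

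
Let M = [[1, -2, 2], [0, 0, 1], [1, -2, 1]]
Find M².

[[3, -6, 2], [1, -2, 1], [2, -4, 1]]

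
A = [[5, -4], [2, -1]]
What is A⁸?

[[13121, -13120], [6560, -6559]]

tr A = 4 and det A = 3, so the characteristic polynomial is λ² − (4)λ + (3) with roots 3 and 1.
Eigenvectors give P = [[2, -1], [1, -1]] with P⁻¹ = [[1, -1], [1, -2]], and A = P·diag(3, 1)·P⁻¹.
Then A⁸ = P·diag(6561, 1)·P⁻¹ = [[13122, -1], [6561, -1]] · [[1, -1], [1, -2]] = [[13121, -13120], [6560, -6559]].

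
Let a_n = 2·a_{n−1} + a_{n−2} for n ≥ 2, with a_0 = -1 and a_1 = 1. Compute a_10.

1393

With companion matrix B = [[2, 1], [1, 0]], [a_n, a_{n−1}]ᵀ = B·[a_{n−1}, a_{n−2}]ᵀ, so [a_10, a_9]ᵀ = B^9·[a_1, a_0]ᵀ.
B^9 = [[2378, 985], [985, 408]], giving [a_10, a_9]ᵀ = [[1393], [577]].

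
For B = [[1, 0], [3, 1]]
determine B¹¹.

B = I + N where N = [[0, 0], [3, 0]] is strictly lower-triangular, so N² = 0.
(I + N)¹¹ = I + 11·N = [[1, 0], [33, 1]].

[[1, 0], [33, 1]]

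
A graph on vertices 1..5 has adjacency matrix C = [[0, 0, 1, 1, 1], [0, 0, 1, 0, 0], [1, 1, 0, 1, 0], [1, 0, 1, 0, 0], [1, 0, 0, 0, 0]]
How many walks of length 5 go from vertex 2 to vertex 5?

5

The number of length-5 walks from vertex 2 to vertex 5 is entry (2,5) of C⁵, where C is the adjacency matrix.
C² = [[3, 1, 1, 1, 0], [1, 1, 0, 1, 0], [1, 0, 3, 1, 1], [1, 1, 1, 2, 1], [0, 0, 1, 1, 1]]
C³ = [[2, 1, 5, 4, 3], [1, 0, 3, 1, 1], [5, 3, 2, 4, 1], [4, 1, 4, 2, 1], [3, 1, 1, 1, 0]]
C⁴ = [[12, 5, 7, 7, 2], [5, 3, 2, 4, 1], [7, 2, 12, 7, 5], [7, 4, 7, 8, 4], [2, 1, 5, 4, 3]]
C⁵ = [[16, 7, 24, 19, 12], [7, 2, 12, 7, 5], [24, 12, 16, 19, 7], [19, 7, 19, 14, 7], [12, 5, 7, 7, 2]]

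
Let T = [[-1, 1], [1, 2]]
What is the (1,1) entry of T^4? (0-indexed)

T^2 = [[2, 1], [1, 5]]
T^3 = [[-1, 4], [4, 11]]
T^4 = [[5, 7], [7, 26]]

26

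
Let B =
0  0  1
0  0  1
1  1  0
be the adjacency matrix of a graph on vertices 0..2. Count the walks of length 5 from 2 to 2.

0

The number of length-5 walks from vertex 2 to vertex 2 is entry (2,2) of B⁵, where B is the adjacency matrix.
B² = [[1, 1, 0], [1, 1, 0], [0, 0, 2]]
B³ = [[0, 0, 2], [0, 0, 2], [2, 2, 0]]
B⁴ = [[2, 2, 0], [2, 2, 0], [0, 0, 4]]
B⁵ = [[0, 0, 4], [0, 0, 4], [4, 4, 0]]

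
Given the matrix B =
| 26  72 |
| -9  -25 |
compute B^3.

[[80, 216], [-27, -73]]

tr B = 1 and det B = -2, so the characteristic polynomial is λ² − (1)λ + (-2) with roots 2 and -1.
Eigenvectors give P = [[-3, -8], [1, 3]] with P⁻¹ = [[-3, -8], [1, 3]], and B = P·diag(2, -1)·P⁻¹.
Then B^3 = P·diag(8, -1)·P⁻¹ = [[-24, 8], [8, -3]] · [[-3, -8], [1, 3]] = [[80, 216], [-27, -73]].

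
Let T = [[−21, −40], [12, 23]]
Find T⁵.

[[−1221, −2440], [732, 1463]]

tr T = 2 and det T = −3, so the characteristic polynomial is λ² − (2)λ + (−3) with roots −1 and 3.
Eigenvectors give P = [[−2, −5], [1, 3]] with P⁻¹ = [[−3, −5], [1, 2]], and T = P·diag(−1, 3)·P⁻¹.
Then T⁵ = P·diag(−1, 243)·P⁻¹ = [[2, −1215], [−1, 729]] · [[−3, −5], [1, 2]] = [[−1221, −2440], [732, 1463]].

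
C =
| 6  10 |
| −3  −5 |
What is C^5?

[[6, 10], [−3, −5]]

C² = C (a projection; rank 1, trace 1), so C^5 = C.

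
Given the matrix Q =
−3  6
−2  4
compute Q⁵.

Q² = Q (a projection; rank 1, trace 1), so Q⁵ = Q.

[[−3, 6], [−2, 4]]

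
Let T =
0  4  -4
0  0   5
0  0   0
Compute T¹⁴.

[[0, 0, 0], [0, 0, 0], [0, 0, 0]]

T is strictly triangular, hence nilpotent: T³ = 0, so T¹⁴ = 0.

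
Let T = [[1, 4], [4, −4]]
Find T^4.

[[433, −588], [−588, 1168]]

T^2 = [[17, −12], [−12, 32]]
T^3 = [[−31, 116], [116, −176]]
T^4 = [[433, −588], [−588, 1168]]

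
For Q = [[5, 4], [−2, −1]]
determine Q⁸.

tr Q = 4 and det Q = 3, so the characteristic polynomial is λ² − (4)λ + (3) with roots 3 and 1.
Eigenvectors give P = [[−2, −1], [1, 1]] with P⁻¹ = [[−1, −1], [1, 2]], and Q = P·diag(3, 1)·P⁻¹.
Then Q⁸ = P·diag(6561, 1)·P⁻¹ = [[−13122, −1], [6561, 1]] · [[−1, −1], [1, 2]] = [[13121, 13120], [−6560, −6559]].

[[13121, 13120], [−6560, −6559]]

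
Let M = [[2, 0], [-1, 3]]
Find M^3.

[[8, 0], [-19, 27]]

M^2 = [[4, 0], [-5, 9]]
M^3 = [[8, 0], [-19, 27]]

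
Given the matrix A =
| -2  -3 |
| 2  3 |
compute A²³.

A² = A (a projection; rank 1, trace 1), so A²³ = A.

[[-2, -3], [2, 3]]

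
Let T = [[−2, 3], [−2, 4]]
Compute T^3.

T^2 = [[−2, 6], [−4, 10]]
T^3 = [[−8, 18], [−12, 28]]

[[−8, 18], [−12, 28]]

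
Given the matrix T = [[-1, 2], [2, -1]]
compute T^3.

T^2 = [[5, -4], [-4, 5]]
T^3 = [[-13, 14], [14, -13]]

[[-13, 14], [14, -13]]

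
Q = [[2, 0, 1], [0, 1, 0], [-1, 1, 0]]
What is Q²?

[[3, 1, 2], [0, 1, 0], [-2, 1, -1]]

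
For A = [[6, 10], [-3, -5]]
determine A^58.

[[6, 10], [-3, -5]]

A² = A (a projection; rank 1, trace 1), so A^58 = A.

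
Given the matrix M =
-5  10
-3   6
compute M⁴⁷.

[[-5, 10], [-3, 6]]

M² = M (a projection; rank 1, trace 1), so M⁴⁷ = M.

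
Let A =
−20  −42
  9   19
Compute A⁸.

tr A = −1 and det A = −2, so the characteristic polynomial is λ² − (−1)λ + (−2) with roots 1 and −2.
Eigenvectors give P = [[−2, 7], [1, −3]] with P⁻¹ = [[3, 7], [1, 2]], and A = P·diag(1, −2)·P⁻¹.
Then A⁸ = P·diag(1, 256)·P⁻¹ = [[−2, 1792], [1, −768]] · [[3, 7], [1, 2]] = [[1786, 3570], [−765, −1529]].

[[1786, 3570], [−765, −1529]]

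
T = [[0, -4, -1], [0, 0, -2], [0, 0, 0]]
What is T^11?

T is strictly triangular, hence nilpotent: T^3 = 0, so T^11 = 0.

[[0, 0, 0], [0, 0, 0], [0, 0, 0]]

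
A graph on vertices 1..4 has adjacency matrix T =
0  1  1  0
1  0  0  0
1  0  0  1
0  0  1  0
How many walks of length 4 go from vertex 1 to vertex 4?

3

The number of length-4 walks from vertex 1 to vertex 4 is entry (1,4) of T⁴, where T is the adjacency matrix.
T² = [[2, 0, 0, 1], [0, 1, 1, 0], [0, 1, 2, 0], [1, 0, 0, 1]]
T³ = [[0, 2, 3, 0], [2, 0, 0, 1], [3, 0, 0, 2], [0, 1, 2, 0]]
T⁴ = [[5, 0, 0, 3], [0, 2, 3, 0], [0, 3, 5, 0], [3, 0, 0, 2]]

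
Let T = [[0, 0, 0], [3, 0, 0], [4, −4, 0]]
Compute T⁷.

[[0, 0, 0], [0, 0, 0], [0, 0, 0]]

T is strictly triangular, hence nilpotent: T³ = 0, so T⁷ = 0.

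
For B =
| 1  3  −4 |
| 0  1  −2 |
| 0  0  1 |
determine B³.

[[1, 9, −30], [0, 1, −6], [0, 0, 1]]

B = I + N where N = [[0, 3, −4], [0, 0, −2], [0, 0, 0]] is strictly upper-triangular, so N³ = 0.
(I + N)³ = I + 3·N + 3·N² = [[1, 9, −30], [0, 1, −6], [0, 0, 1]].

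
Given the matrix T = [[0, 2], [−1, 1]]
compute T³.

[[−2, −2], [1, −3]]

T² = [[−2, 2], [−1, −1]]
T³ = [[−2, −2], [1, −3]]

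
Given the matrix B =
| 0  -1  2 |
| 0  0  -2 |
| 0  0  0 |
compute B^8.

[[0, 0, 0], [0, 0, 0], [0, 0, 0]]

B is strictly triangular, hence nilpotent: B^3 = 0, so B^8 = 0.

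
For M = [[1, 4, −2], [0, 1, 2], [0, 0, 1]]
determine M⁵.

[[1, 20, 70], [0, 1, 10], [0, 0, 1]]

M = I + N where N = [[0, 4, −2], [0, 0, 2], [0, 0, 0]] is strictly upper-triangular, so N³ = 0.
(I + N)⁵ = I + 5·N + 10·N² = [[1, 20, 70], [0, 1, 10], [0, 0, 1]].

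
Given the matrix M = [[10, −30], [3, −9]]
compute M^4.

M² = M (a projection; rank 1, trace 1), so M^4 = M.

[[10, −30], [3, −9]]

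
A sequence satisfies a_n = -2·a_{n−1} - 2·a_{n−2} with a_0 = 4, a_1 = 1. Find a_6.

With companion matrix A = [[-2, -2], [1, 0]], [a_n, a_{n−1}]ᵀ = A·[a_{n−1}, a_{n−2}]ᵀ, so [a_6, a_5]ᵀ = A⁵·[a_1, a_0]ᵀ.
A⁵ = [[8, 8], [-4, 0]], giving [a_6, a_5]ᵀ = [[40], [-4]].

40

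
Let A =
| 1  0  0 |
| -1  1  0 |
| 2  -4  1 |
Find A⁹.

[[1, 0, 0], [-9, 1, 0], [162, -36, 1]]

A = I + N where N = [[0, 0, 0], [-1, 0, 0], [2, -4, 0]] is strictly lower-triangular, so N³ = 0.
(I + N)⁹ = I + 9·N + 36·N² = [[1, 0, 0], [-9, 1, 0], [162, -36, 1]].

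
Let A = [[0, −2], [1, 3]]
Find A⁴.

tr A = 3 and det A = 2, so the characteristic polynomial is λ² − (3)λ + (2) with roots 1 and 2.
Eigenvectors give P = [[−2, 1], [1, −1]] with P⁻¹ = [[−1, −1], [−1, −2]], and A = P·diag(1, 2)·P⁻¹.
Then A⁴ = P·diag(1, 16)·P⁻¹ = [[−2, 16], [1, −16]] · [[−1, −1], [−1, −2]] = [[−14, −30], [15, 31]].

[[−14, −30], [15, 31]]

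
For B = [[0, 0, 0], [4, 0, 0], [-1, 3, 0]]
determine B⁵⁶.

[[0, 0, 0], [0, 0, 0], [0, 0, 0]]

B is strictly triangular, hence nilpotent: B³ = 0, so B⁵⁶ = 0.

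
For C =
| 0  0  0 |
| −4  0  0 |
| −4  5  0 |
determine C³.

[[0, 0, 0], [0, 0, 0], [0, 0, 0]]

C is strictly triangular, hence nilpotent: C³ = 0, so C³ = 0.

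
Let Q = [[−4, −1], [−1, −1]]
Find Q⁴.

[[314, 95], [95, 29]]

Q² = [[17, 5], [5, 2]]
Q³ = [[−73, −22], [−22, −7]]
Q⁴ = [[314, 95], [95, 29]]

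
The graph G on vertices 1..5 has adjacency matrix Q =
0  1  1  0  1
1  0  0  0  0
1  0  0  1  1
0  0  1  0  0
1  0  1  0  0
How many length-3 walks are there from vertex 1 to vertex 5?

The number of length-3 walks from vertex 1 to vertex 5 is entry (1,5) of Q^3, where Q is the adjacency matrix.
Q^2 = [[3, 0, 1, 1, 1], [0, 1, 1, 0, 1], [1, 1, 3, 0, 1], [1, 0, 0, 1, 1], [1, 1, 1, 1, 2]]
Q^3 = [[2, 3, 5, 1, 4], [3, 0, 1, 1, 1], [5, 1, 2, 3, 4], [1, 1, 3, 0, 1], [4, 1, 4, 1, 2]]

4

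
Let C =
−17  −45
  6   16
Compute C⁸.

[[1531, 3825], [−510, −1274]]

tr C = −1 and det C = −2, so the characteristic polynomial is λ² − (−1)λ + (−2) with roots 1 and −2.
Eigenvectors give P = [[−5, −3], [2, 1]] with P⁻¹ = [[1, 3], [−2, −5]], and C = P·diag(1, −2)·P⁻¹.
Then C⁸ = P·diag(1, 256)·P⁻¹ = [[−5, −768], [2, 256]] · [[1, 3], [−2, −5]] = [[1531, 3825], [−510, −1274]].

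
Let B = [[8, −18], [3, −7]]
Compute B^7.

[[386, −774], [129, −259]]

tr B = 1 and det B = −2, so the characteristic polynomial is λ² − (1)λ + (−2) with roots 2 and −1.
Eigenvectors give P = [[3, 2], [1, 1]] with P⁻¹ = [[1, −2], [−1, 3]], and B = P·diag(2, −1)·P⁻¹.
Then B^7 = P·diag(128, −1)·P⁻¹ = [[384, −2], [128, −1]] · [[1, −2], [−1, 3]] = [[386, −774], [129, −259]].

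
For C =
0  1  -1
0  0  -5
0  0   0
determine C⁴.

[[0, 0, 0], [0, 0, 0], [0, 0, 0]]

C is strictly triangular, hence nilpotent: C³ = 0, so C⁴ = 0.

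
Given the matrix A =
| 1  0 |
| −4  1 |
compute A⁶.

A = I + N where N = [[0, 0], [−4, 0]] is strictly lower-triangular, so N² = 0.
(I + N)⁶ = I + 6·N = [[1, 0], [−24, 1]].

[[1, 0], [−24, 1]]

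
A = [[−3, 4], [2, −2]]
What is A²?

[[17, −20], [−10, 12]]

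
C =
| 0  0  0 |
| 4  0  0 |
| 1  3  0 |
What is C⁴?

[[0, 0, 0], [0, 0, 0], [0, 0, 0]]

C is strictly triangular, hence nilpotent: C³ = 0, so C⁴ = 0.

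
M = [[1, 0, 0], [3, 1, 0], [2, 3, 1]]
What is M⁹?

[[1, 0, 0], [27, 1, 0], [342, 27, 1]]

M = I + N where N = [[0, 0, 0], [3, 0, 0], [2, 3, 0]] is strictly lower-triangular, so N³ = 0.
(I + N)⁹ = I + 9·N + 36·N² = [[1, 0, 0], [27, 1, 0], [342, 27, 1]].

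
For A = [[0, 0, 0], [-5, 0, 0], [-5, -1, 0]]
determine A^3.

A is strictly triangular, hence nilpotent: A^3 = 0, so A^3 = 0.

[[0, 0, 0], [0, 0, 0], [0, 0, 0]]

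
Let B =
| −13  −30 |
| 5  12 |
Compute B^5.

[[−793, −1650], [275, 582]]

tr B = −1 and det B = −6, so the characteristic polynomial is λ² − (−1)λ + (−6) with roots 2 and −3.
Eigenvectors give P = [[−2, 3], [1, −1]] with P⁻¹ = [[1, 3], [1, 2]], and B = P·diag(2, −3)·P⁻¹.
Then B^5 = P·diag(32, −243)·P⁻¹ = [[−64, −729], [32, 243]] · [[1, 3], [1, 2]] = [[−793, −1650], [275, 582]].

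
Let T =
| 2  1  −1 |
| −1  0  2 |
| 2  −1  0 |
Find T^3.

T^2 = [[1, 3, 0], [2, −3, 1], [5, 2, −4]]
T^3 = [[−1, 1, 5], [9, 1, −8], [0, 9, −1]]

[[−1, 1, 5], [9, 1, −8], [0, 9, −1]]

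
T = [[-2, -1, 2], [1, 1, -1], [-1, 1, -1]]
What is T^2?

[[1, 3, -5], [0, -1, 2], [4, 1, -2]]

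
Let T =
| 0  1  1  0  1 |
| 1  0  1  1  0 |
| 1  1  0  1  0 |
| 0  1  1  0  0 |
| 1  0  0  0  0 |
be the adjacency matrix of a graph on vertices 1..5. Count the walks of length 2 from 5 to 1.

The number of length-2 walks from vertex 5 to vertex 1 is entry (5,1) of T², where T is the adjacency matrix.
T² = [[3, 1, 1, 2, 0], [1, 3, 2, 1, 1], [1, 2, 3, 1, 1], [2, 1, 1, 2, 0], [0, 1, 1, 0, 1]]

0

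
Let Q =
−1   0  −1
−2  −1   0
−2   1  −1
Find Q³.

[[−5, 3, −5], [−10, 1, −6], [−4, 5, −5]]

Q² = [[3, −1, 2], [4, 1, 2], [2, −2, 3]]
Q³ = [[−5, 3, −5], [−10, 1, −6], [−4, 5, −5]]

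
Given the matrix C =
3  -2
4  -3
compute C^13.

[[3, -2], [4, -3]]

C² = I (check: tr C = 0 and det C = -1), so C^13 = C since 13 is odd.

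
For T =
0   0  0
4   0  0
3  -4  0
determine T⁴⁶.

T is strictly triangular, hence nilpotent: T³ = 0, so T⁴⁶ = 0.

[[0, 0, 0], [0, 0, 0], [0, 0, 0]]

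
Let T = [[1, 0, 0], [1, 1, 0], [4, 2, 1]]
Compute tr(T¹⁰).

3

T = I + N where N = [[0, 0, 0], [1, 0, 0], [4, 2, 0]] is strictly lower-triangular, so N³ = 0.
(I + N)¹⁰ = I + 10·N + 45·N² = [[1, 0, 0], [10, 1, 0], [130, 20, 1]].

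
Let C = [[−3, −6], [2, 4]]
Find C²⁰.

[[−3, −6], [2, 4]]

C² = C (a projection; rank 1, trace 1), so C²⁰ = C.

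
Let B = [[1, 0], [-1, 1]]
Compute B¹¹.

[[1, 0], [-11, 1]]

B = I + N where N = [[0, 0], [-1, 0]] is strictly lower-triangular, so N² = 0.
(I + N)¹¹ = I + 11·N = [[1, 0], [-11, 1]].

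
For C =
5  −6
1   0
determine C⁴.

[[211, −390], [65, −114]]

tr C = 5 and det C = 6, so the characteristic polynomial is λ² − (5)λ + (6) with roots 3 and 2.
Eigenvectors give P = [[−3, 2], [−1, 1]] with P⁻¹ = [[−1, 2], [−1, 3]], and C = P·diag(3, 2)·P⁻¹.
Then C⁴ = P·diag(81, 16)·P⁻¹ = [[−243, 32], [−81, 16]] · [[−1, 2], [−1, 3]] = [[211, −390], [65, −114]].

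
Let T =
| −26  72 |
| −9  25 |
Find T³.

tr T = −1 and det T = −2, so the characteristic polynomial is λ² − (−1)λ + (−2) with roots 1 and −2.
Eigenvectors give P = [[−8, 3], [−3, 1]] with P⁻¹ = [[1, −3], [3, −8]], and T = P·diag(1, −2)·P⁻¹.
Then T³ = P·diag(1, −8)·P⁻¹ = [[−8, −24], [−3, −8]] · [[1, −3], [3, −8]] = [[−80, 216], [−27, 73]].

[[−80, 216], [−27, 73]]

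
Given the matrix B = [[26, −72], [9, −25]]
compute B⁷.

[[1160, −3096], [387, −1033]]

tr B = 1 and det B = −2, so the characteristic polynomial is λ² − (1)λ + (−2) with roots −1 and 2.
Eigenvectors give P = [[−8, 3], [−3, 1]] with P⁻¹ = [[1, −3], [3, −8]], and B = P·diag(−1, 2)·P⁻¹.
Then B⁷ = P·diag(−1, 128)·P⁻¹ = [[8, 384], [3, 128]] · [[1, −3], [3, −8]] = [[1160, −3096], [387, −1033]].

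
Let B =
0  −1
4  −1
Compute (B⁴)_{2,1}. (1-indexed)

28

B² = [[−4, 1], [−4, −3]]
B³ = [[4, 3], [−12, 7]]
B⁴ = [[12, −7], [28, 5]]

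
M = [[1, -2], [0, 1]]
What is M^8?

[[1, -16], [0, 1]]

M = I + N where N = [[0, -2], [0, 0]] is strictly upper-triangular, so N^2 = 0.
(I + N)^8 = I + 8·N = [[1, -16], [0, 1]].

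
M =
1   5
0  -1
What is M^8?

M² = I (check: tr M = 0 and det M = -1), so M^8 = I since 8 is even.

[[1, 0], [0, 1]]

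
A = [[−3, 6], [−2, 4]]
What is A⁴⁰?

A² = A (a projection; rank 1, trace 1), so A⁴⁰ = A.

[[−3, 6], [−2, 4]]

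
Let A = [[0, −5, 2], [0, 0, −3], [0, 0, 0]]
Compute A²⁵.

[[0, 0, 0], [0, 0, 0], [0, 0, 0]]

A is strictly triangular, hence nilpotent: A³ = 0, so A²⁵ = 0.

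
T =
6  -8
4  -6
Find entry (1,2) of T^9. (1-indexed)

tr T = 0 and det T = -4, so the characteristic polynomial is λ² − (0)λ + (-4) with roots 2 and -2.
Eigenvectors give P = [[-2, 1], [-1, 1]] with P⁻¹ = [[-1, 1], [-1, 2]], and T = P·diag(2, -2)·P⁻¹.
Then T^9 = P·diag(512, -512)·P⁻¹ = [[-1024, -512], [-512, -512]] · [[-1, 1], [-1, 2]] = [[1536, -2048], [1024, -1536]].

-2048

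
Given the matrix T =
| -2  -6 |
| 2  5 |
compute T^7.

tr T = 3 and det T = 2, so the characteristic polynomial is λ² − (3)λ + (2) with roots 2 and 1.
Eigenvectors give P = [[3, -2], [-2, 1]] with P⁻¹ = [[-1, -2], [-2, -3]], and T = P·diag(2, 1)·P⁻¹.
Then T^7 = P·diag(128, 1)·P⁻¹ = [[384, -2], [-256, 1]] · [[-1, -2], [-2, -3]] = [[-380, -762], [254, 509]].

[[-380, -762], [254, 509]]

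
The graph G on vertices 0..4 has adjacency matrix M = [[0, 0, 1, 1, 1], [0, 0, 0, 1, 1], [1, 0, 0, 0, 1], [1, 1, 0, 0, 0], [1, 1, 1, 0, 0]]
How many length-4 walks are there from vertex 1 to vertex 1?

9

The number of length-4 walks from vertex 1 to vertex 1 is entry (1,1) of M^4, where M is the adjacency matrix.
M^2 = [[3, 2, 1, 0, 1], [2, 2, 1, 0, 0], [1, 1, 2, 1, 1], [0, 0, 1, 2, 2], [1, 0, 1, 2, 3]]
M^3 = [[2, 1, 4, 5, 6], [1, 0, 2, 4, 5], [4, 2, 2, 2, 4], [5, 4, 2, 0, 1], [6, 5, 4, 1, 2]]
M^4 = [[15, 11, 8, 3, 7], [11, 9, 6, 1, 3], [8, 6, 8, 6, 8], [3, 1, 6, 9, 11], [7, 3, 8, 11, 15]]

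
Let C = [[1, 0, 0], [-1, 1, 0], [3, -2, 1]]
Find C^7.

C = I + N where N = [[0, 0, 0], [-1, 0, 0], [3, -2, 0]] is strictly lower-triangular, so N^3 = 0.
(I + N)^7 = I + 7·N + 21·N^2 = [[1, 0, 0], [-7, 1, 0], [63, -14, 1]].

[[1, 0, 0], [-7, 1, 0], [63, -14, 1]]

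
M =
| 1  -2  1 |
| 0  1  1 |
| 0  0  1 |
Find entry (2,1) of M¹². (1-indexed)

0

M = I + N where N = [[0, -2, 1], [0, 0, 1], [0, 0, 0]] is strictly upper-triangular, so N³ = 0.
(I + N)¹² = I + 12·N + 66·N² = [[1, -24, -120], [0, 1, 12], [0, 0, 1]].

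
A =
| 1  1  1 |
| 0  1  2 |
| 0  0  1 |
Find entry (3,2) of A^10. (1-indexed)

0

A = I + N where N = [[0, 1, 1], [0, 0, 2], [0, 0, 0]] is strictly upper-triangular, so N^3 = 0.
(I + N)^10 = I + 10·N + 45·N^2 = [[1, 10, 100], [0, 1, 20], [0, 0, 1]].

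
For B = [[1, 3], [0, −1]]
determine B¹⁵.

B² = I (check: tr B = 0 and det B = −1), so B¹⁵ = B since 15 is odd.

[[1, 3], [0, −1]]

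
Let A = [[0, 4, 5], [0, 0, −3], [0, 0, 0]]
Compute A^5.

A is strictly triangular, hence nilpotent: A^3 = 0, so A^5 = 0.

[[0, 0, 0], [0, 0, 0], [0, 0, 0]]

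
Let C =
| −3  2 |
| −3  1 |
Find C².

[[3, −4], [6, −5]]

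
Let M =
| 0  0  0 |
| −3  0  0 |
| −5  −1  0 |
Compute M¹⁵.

[[0, 0, 0], [0, 0, 0], [0, 0, 0]]

M is strictly triangular, hence nilpotent: M³ = 0, so M¹⁵ = 0.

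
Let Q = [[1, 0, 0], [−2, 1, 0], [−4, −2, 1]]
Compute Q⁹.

[[1, 0, 0], [−18, 1, 0], [108, −18, 1]]

Q = I + N where N = [[0, 0, 0], [−2, 0, 0], [−4, −2, 0]] is strictly lower-triangular, so N³ = 0.
(I + N)⁹ = I + 9·N + 36·N² = [[1, 0, 0], [−18, 1, 0], [108, −18, 1]].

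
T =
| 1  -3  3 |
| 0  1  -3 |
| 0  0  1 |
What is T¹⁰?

T = I + N where N = [[0, -3, 3], [0, 0, -3], [0, 0, 0]] is strictly upper-triangular, so N³ = 0.
(I + N)¹⁰ = I + 10·N + 45·N² = [[1, -30, 435], [0, 1, -30], [0, 0, 1]].

[[1, -30, 435], [0, 1, -30], [0, 0, 1]]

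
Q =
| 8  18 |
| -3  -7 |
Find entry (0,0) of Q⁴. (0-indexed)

46

tr Q = 1 and det Q = -2, so the characteristic polynomial is λ² − (1)λ + (-2) with roots 2 and -1.
Eigenvectors give P = [[3, 2], [-1, -1]] with P⁻¹ = [[1, 2], [-1, -3]], and Q = P·diag(2, -1)·P⁻¹.
Then Q⁴ = P·diag(16, 1)·P⁻¹ = [[48, 2], [-16, -1]] · [[1, 2], [-1, -3]] = [[46, 90], [-15, -29]].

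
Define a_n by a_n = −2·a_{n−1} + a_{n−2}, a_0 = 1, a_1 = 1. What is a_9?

With companion matrix B = [[−2, 1], [1, 0]], [a_n, a_{n−1}]ᵀ = B·[a_{n−1}, a_{n−2}]ᵀ, so [a_9, a_8]ᵀ = B⁸·[a_1, a_0]ᵀ.
B⁸ = [[985, −408], [−408, 169]], giving [a_9, a_8]ᵀ = [[577], [−239]].

577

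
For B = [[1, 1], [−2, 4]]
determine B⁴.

tr B = 5 and det B = 6, so the characteristic polynomial is λ² − (5)λ + (6) with roots 2 and 3.
Eigenvectors give P = [[1, −1], [1, −2]] with P⁻¹ = [[2, −1], [1, −1]], and B = P·diag(2, 3)·P⁻¹.
Then B⁴ = P·diag(16, 81)·P⁻¹ = [[16, −81], [16, −162]] · [[2, −1], [1, −1]] = [[−49, 65], [−130, 146]].

[[−49, 65], [−130, 146]]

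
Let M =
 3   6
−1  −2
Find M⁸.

[[3, 6], [−1, −2]]

M² = M (a projection; rank 1, trace 1), so M⁸ = M.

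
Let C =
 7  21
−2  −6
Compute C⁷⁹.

C² = C (a projection; rank 1, trace 1), so C⁷⁹ = C.

[[7, 21], [−2, −6]]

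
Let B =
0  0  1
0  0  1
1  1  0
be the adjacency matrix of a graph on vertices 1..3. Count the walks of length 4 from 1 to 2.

2

The number of length-4 walks from vertex 1 to vertex 2 is entry (1,2) of B⁴, where B is the adjacency matrix.
B² = [[1, 1, 0], [1, 1, 0], [0, 0, 2]]
B³ = [[0, 0, 2], [0, 0, 2], [2, 2, 0]]
B⁴ = [[2, 2, 0], [2, 2, 0], [0, 0, 4]]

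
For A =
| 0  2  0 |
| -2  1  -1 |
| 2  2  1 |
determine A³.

A² = [[-4, 2, -2], [-4, -5, -2], [-2, 8, -1]]
A³ = [[-8, -10, -4], [6, -17, 3], [-18, 2, -9]]

[[-8, -10, -4], [6, -17, 3], [-18, 2, -9]]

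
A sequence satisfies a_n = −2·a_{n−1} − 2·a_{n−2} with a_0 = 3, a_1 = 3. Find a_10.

With companion matrix C = [[−2, −2], [1, 0]], [a_n, a_{n−1}]ᵀ = C·[a_{n−1}, a_{n−2}]ᵀ, so [a_10, a_9]ᵀ = C⁹·[a_1, a_0]ᵀ.
C⁹ = [[−32, −32], [16, 0]], giving [a_10, a_9]ᵀ = [[−192], [48]].

−192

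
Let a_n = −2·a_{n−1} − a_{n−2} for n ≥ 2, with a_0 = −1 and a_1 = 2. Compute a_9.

10

With companion matrix C = [[−2, −1], [1, 0]], [a_n, a_{n−1}]ᵀ = C·[a_{n−1}, a_{n−2}]ᵀ, so [a_9, a_8]ᵀ = C⁸·[a_1, a_0]ᵀ.
C⁸ = [[9, 8], [−8, −7]], giving [a_9, a_8]ᵀ = [[10], [−9]].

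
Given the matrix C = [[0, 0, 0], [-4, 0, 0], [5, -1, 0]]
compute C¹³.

C is strictly triangular, hence nilpotent: C³ = 0, so C¹³ = 0.

[[0, 0, 0], [0, 0, 0], [0, 0, 0]]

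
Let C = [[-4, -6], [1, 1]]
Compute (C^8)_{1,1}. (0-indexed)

-509

tr C = -3 and det C = 2, so the characteristic polynomial is λ² − (-3)λ + (2) with roots -2 and -1.
Eigenvectors give P = [[3, 2], [-1, -1]] with P⁻¹ = [[1, 2], [-1, -3]], and C = P·diag(-2, -1)·P⁻¹.
Then C^8 = P·diag(256, 1)·P⁻¹ = [[768, 2], [-256, -1]] · [[1, 2], [-1, -3]] = [[766, 1530], [-255, -509]].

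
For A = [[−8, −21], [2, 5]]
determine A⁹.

tr A = −3 and det A = 2, so the characteristic polynomial is λ² − (−3)λ + (2) with roots −1 and −2.
Eigenvectors give P = [[−3, 7], [1, −2]] with P⁻¹ = [[2, 7], [1, 3]], and A = P·diag(−1, −2)·P⁻¹.
Then A⁹ = P·diag(−1, −512)·P⁻¹ = [[3, −3584], [−1, 1024]] · [[2, 7], [1, 3]] = [[−3578, −10731], [1022, 3065]].

[[−3578, −10731], [1022, 3065]]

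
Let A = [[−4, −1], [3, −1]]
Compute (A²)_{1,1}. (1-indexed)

13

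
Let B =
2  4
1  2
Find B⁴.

B² = [[8, 16], [4, 8]]
B³ = [[32, 64], [16, 32]]
B⁴ = [[128, 256], [64, 128]]

[[128, 256], [64, 128]]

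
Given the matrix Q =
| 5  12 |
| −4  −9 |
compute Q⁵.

[[725, 1452], [−484, −969]]

tr Q = −4 and det Q = 3, so the characteristic polynomial is λ² − (−4)λ + (3) with roots −3 and −1.
Eigenvectors give P = [[−3, −2], [2, 1]] with P⁻¹ = [[1, 2], [−2, −3]], and Q = P·diag(−3, −1)·P⁻¹.
Then Q⁵ = P·diag(−243, −1)·P⁻¹ = [[729, 2], [−486, −1]] · [[1, 2], [−2, −3]] = [[725, 1452], [−484, −969]].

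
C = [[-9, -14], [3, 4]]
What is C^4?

tr C = -5 and det C = 6, so the characteristic polynomial is λ² − (-5)λ + (6) with roots -3 and -2.
Eigenvectors give P = [[7, -2], [-3, 1]] with P⁻¹ = [[1, 2], [3, 7]], and C = P·diag(-3, -2)·P⁻¹.
Then C^4 = P·diag(81, 16)·P⁻¹ = [[567, -32], [-243, 16]] · [[1, 2], [3, 7]] = [[471, 910], [-195, -374]].

[[471, 910], [-195, -374]]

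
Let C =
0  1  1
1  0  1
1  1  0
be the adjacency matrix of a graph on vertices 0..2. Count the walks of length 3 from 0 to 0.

2

The number of length-3 walks from vertex 0 to vertex 0 is entry (0,0) of C³, where C is the adjacency matrix.
C² = [[2, 1, 1], [1, 2, 1], [1, 1, 2]]
C³ = [[2, 3, 3], [3, 2, 3], [3, 3, 2]]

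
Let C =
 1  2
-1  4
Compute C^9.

tr C = 5 and det C = 6, so the characteristic polynomial is λ² − (5)λ + (6) with roots 2 and 3.
Eigenvectors give P = [[2, 1], [1, 1]] with P⁻¹ = [[1, -1], [-1, 2]], and C = P·diag(2, 3)·P⁻¹.
Then C^9 = P·diag(512, 19683)·P⁻¹ = [[1024, 19683], [512, 19683]] · [[1, -1], [-1, 2]] = [[-18659, 38342], [-19171, 38854]].

[[-18659, 38342], [-19171, 38854]]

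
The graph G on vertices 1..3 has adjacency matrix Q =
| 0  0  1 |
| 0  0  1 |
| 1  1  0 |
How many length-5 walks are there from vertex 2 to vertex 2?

0

The number of length-5 walks from vertex 2 to vertex 2 is entry (2,2) of Q⁵, where Q is the adjacency matrix.
Q² = [[1, 1, 0], [1, 1, 0], [0, 0, 2]]
Q³ = [[0, 0, 2], [0, 0, 2], [2, 2, 0]]
Q⁴ = [[2, 2, 0], [2, 2, 0], [0, 0, 4]]
Q⁵ = [[0, 0, 4], [0, 0, 4], [4, 4, 0]]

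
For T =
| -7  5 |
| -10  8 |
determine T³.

tr T = 1 and det T = -6, so the characteristic polynomial is λ² − (1)λ + (-6) with roots 3 and -2.
Eigenvectors give P = [[-1, 1], [-2, 1]] with P⁻¹ = [[1, -1], [2, -1]], and T = P·diag(3, -2)·P⁻¹.
Then T³ = P·diag(27, -8)·P⁻¹ = [[-27, -8], [-54, -8]] · [[1, -1], [2, -1]] = [[-43, 35], [-70, 62]].

[[-43, 35], [-70, 62]]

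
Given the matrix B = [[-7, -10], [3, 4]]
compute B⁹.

tr B = -3 and det B = 2, so the characteristic polynomial is λ² − (-3)λ + (2) with roots -1 and -2.
Eigenvectors give P = [[5, -2], [-3, 1]] with P⁻¹ = [[-1, -2], [-3, -5]], and B = P·diag(-1, -2)·P⁻¹.
Then B⁹ = P·diag(-1, -512)·P⁻¹ = [[-5, 1024], [3, -512]] · [[-1, -2], [-3, -5]] = [[-3067, -5110], [1533, 2554]].

[[-3067, -5110], [1533, 2554]]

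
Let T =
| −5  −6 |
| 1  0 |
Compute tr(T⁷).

−2315

tr T = −5 and det T = 6, so the characteristic polynomial is λ² − (−5)λ + (6) with roots −2 and −3.
Eigenvectors give P = [[−2, 3], [1, −1]] with P⁻¹ = [[1, 3], [1, 2]], and T = P·diag(−2, −3)·P⁻¹.
Then T⁷ = P·diag(−128, −2187)·P⁻¹ = [[256, −6561], [−128, 2187]] · [[1, 3], [1, 2]] = [[−6305, −12354], [2059, 3990]].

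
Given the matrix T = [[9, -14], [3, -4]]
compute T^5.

tr T = 5 and det T = 6, so the characteristic polynomial is λ² − (5)λ + (6) with roots 3 and 2.
Eigenvectors give P = [[7, -2], [3, -1]] with P⁻¹ = [[1, -2], [3, -7]], and T = P·diag(3, 2)·P⁻¹.
Then T^5 = P·diag(243, 32)·P⁻¹ = [[1701, -64], [729, -32]] · [[1, -2], [3, -7]] = [[1509, -2954], [633, -1234]].

[[1509, -2954], [633, -1234]]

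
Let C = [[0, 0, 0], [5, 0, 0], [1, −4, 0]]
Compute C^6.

C is strictly triangular, hence nilpotent: C^3 = 0, so C^6 = 0.

[[0, 0, 0], [0, 0, 0], [0, 0, 0]]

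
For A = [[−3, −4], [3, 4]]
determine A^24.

[[−3, −4], [3, 4]]

A² = A (a projection; rank 1, trace 1), so A^24 = A.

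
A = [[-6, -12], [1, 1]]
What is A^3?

tr A = -5 and det A = 6, so the characteristic polynomial is λ² − (-5)λ + (6) with roots -2 and -3.
Eigenvectors give P = [[3, -4], [-1, 1]] with P⁻¹ = [[-1, -4], [-1, -3]], and A = P·diag(-2, -3)·P⁻¹.
Then A^3 = P·diag(-8, -27)·P⁻¹ = [[-24, 108], [8, -27]] · [[-1, -4], [-1, -3]] = [[-84, -228], [19, 49]].

[[-84, -228], [19, 49]]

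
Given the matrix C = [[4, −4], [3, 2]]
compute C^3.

[[−56, −64], [48, −88]]

C^2 = [[4, −24], [18, −8]]
C^3 = [[−56, −64], [48, −88]]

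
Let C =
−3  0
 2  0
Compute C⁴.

C² = [[9, 0], [−6, 0]]
C³ = [[−27, 0], [18, 0]]
C⁴ = [[81, 0], [−54, 0]]

[[81, 0], [−54, 0]]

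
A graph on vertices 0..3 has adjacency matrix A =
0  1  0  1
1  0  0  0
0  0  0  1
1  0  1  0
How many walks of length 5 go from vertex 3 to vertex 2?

5

The number of length-5 walks from vertex 3 to vertex 2 is entry (3,2) of A⁵, where A is the adjacency matrix.
A² = [[2, 0, 1, 0], [0, 1, 0, 1], [1, 0, 1, 0], [0, 1, 0, 2]]
A³ = [[0, 2, 0, 3], [2, 0, 1, 0], [0, 1, 0, 2], [3, 0, 2, 0]]
A⁴ = [[5, 0, 3, 0], [0, 2, 0, 3], [3, 0, 2, 0], [0, 3, 0, 5]]
A⁵ = [[0, 5, 0, 8], [5, 0, 3, 0], [0, 3, 0, 5], [8, 0, 5, 0]]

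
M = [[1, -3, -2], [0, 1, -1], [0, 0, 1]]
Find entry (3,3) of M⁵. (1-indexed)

1

M = I + N where N = [[0, -3, -2], [0, 0, -1], [0, 0, 0]] is strictly upper-triangular, so N³ = 0.
(I + N)⁵ = I + 5·N + 10·N² = [[1, -15, 20], [0, 1, -5], [0, 0, 1]].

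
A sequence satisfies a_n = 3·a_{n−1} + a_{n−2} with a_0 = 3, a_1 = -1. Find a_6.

-33

With companion matrix T = [[3, 1], [1, 0]], [a_n, a_{n−1}]ᵀ = T·[a_{n−1}, a_{n−2}]ᵀ, so [a_6, a_5]ᵀ = T^5·[a_1, a_0]ᵀ.
T^5 = [[360, 109], [109, 33]], giving [a_6, a_5]ᵀ = [[-33], [-10]].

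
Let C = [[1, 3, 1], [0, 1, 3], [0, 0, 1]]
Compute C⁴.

C = I + N where N = [[0, 3, 1], [0, 0, 3], [0, 0, 0]] is strictly upper-triangular, so N³ = 0.
(I + N)⁴ = I + 4·N + 6·N² = [[1, 12, 58], [0, 1, 12], [0, 0, 1]].

[[1, 12, 58], [0, 1, 12], [0, 0, 1]]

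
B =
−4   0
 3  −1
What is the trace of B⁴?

B² = [[16, 0], [−15, 1]]
B³ = [[−64, 0], [63, −1]]
B⁴ = [[256, 0], [−255, 1]]

257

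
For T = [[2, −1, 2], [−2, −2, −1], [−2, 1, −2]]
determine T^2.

[[2, 2, 1], [2, 5, 0], [−2, −2, −1]]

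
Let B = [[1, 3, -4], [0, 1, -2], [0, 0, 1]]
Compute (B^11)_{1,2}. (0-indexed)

B = I + N where N = [[0, 3, -4], [0, 0, -2], [0, 0, 0]] is strictly upper-triangular, so N^3 = 0.
(I + N)^11 = I + 11·N + 55·N^2 = [[1, 33, -374], [0, 1, -22], [0, 0, 1]].

-22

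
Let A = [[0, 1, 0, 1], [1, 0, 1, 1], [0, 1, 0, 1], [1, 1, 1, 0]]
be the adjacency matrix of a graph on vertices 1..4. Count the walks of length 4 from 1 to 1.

The number of length-4 walks from vertex 1 to vertex 1 is entry (1,1) of A⁴, where A is the adjacency matrix.
A² = [[2, 1, 2, 1], [1, 3, 1, 2], [2, 1, 2, 1], [1, 2, 1, 3]]
A³ = [[2, 5, 2, 5], [5, 4, 5, 5], [2, 5, 2, 5], [5, 5, 5, 4]]
A⁴ = [[10, 9, 10, 9], [9, 15, 9, 14], [10, 9, 10, 9], [9, 14, 9, 15]]

10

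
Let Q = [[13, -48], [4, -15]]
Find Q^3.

tr Q = -2 and det Q = -3, so the characteristic polynomial is λ² − (-2)λ + (-3) with roots -3 and 1.
Eigenvectors give P = [[-3, -4], [-1, -1]] with P⁻¹ = [[1, -4], [-1, 3]], and Q = P·diag(-3, 1)·P⁻¹.
Then Q^3 = P·diag(-27, 1)·P⁻¹ = [[81, -4], [27, -1]] · [[1, -4], [-1, 3]] = [[85, -336], [28, -111]].

[[85, -336], [28, -111]]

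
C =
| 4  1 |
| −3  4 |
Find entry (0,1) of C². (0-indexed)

8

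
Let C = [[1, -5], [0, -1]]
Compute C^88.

C² = I (check: tr C = 0 and det C = -1), so C^88 = I since 88 is even.

[[1, 0], [0, 1]]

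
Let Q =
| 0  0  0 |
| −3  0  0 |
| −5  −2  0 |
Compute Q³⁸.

[[0, 0, 0], [0, 0, 0], [0, 0, 0]]

Q is strictly triangular, hence nilpotent: Q³ = 0, so Q³⁸ = 0.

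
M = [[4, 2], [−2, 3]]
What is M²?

[[12, 14], [−14, 5]]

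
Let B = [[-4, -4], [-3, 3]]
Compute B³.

[[-124, -100], [-75, 51]]

B² = [[28, 4], [3, 21]]
B³ = [[-124, -100], [-75, 51]]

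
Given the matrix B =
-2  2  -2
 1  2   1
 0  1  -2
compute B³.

B² = [[6, -2, 10], [0, 7, -2], [1, 0, 5]]
B³ = [[-14, 18, -34], [7, 12, 11], [-2, 7, -12]]

[[-14, 18, -34], [7, 12, 11], [-2, 7, -12]]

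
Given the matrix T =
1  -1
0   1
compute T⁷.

T = I + N where N = [[0, -1], [0, 0]] is strictly upper-triangular, so N² = 0.
(I + N)⁷ = I + 7·N = [[1, -7], [0, 1]].

[[1, -7], [0, 1]]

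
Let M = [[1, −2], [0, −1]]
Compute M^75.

[[1, −2], [0, −1]]

M² = I (check: tr M = 0 and det M = −1), so M^75 = M since 75 is odd.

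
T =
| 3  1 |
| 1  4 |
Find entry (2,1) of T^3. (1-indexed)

T^2 = [[10, 7], [7, 17]]
T^3 = [[37, 38], [38, 75]]

38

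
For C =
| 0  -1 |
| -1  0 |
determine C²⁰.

[[1, 0], [0, 1]]

C² = I (check: tr C = 0 and det C = -1), so C²⁰ = I since 20 is even.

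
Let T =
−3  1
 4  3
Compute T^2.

[[13, 0], [0, 13]]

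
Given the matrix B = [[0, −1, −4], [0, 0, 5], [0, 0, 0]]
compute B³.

B is strictly triangular, hence nilpotent: B³ = 0, so B³ = 0.

[[0, 0, 0], [0, 0, 0], [0, 0, 0]]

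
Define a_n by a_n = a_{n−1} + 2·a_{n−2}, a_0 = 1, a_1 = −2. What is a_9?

With companion matrix M = [[1, 2], [1, 0]], [a_n, a_{n−1}]ᵀ = M·[a_{n−1}, a_{n−2}]ᵀ, so [a_9, a_8]ᵀ = M^8·[a_1, a_0]ᵀ.
M^8 = [[171, 170], [85, 86]], giving [a_9, a_8]ᵀ = [[−172], [−84]].

−172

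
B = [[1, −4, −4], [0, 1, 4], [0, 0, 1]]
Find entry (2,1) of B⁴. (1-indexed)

B = I + N where N = [[0, −4, −4], [0, 0, 4], [0, 0, 0]] is strictly upper-triangular, so N³ = 0.
(I + N)⁴ = I + 4·N + 6·N² = [[1, −16, −112], [0, 1, 16], [0, 0, 1]].

0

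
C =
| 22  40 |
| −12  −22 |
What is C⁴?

[[16, 0], [0, 16]]

tr C = 0 and det C = −4, so the characteristic polynomial is λ² − (0)λ + (−4) with roots −2 and 2.
Eigenvectors give P = [[−5, −2], [3, 1]] with P⁻¹ = [[1, 2], [−3, −5]], and C = P·diag(−2, 2)·P⁻¹.
Then C⁴ = P·diag(16, 16)·P⁻¹ = [[−80, −32], [48, 16]] · [[1, 2], [−3, −5]] = [[16, 0], [0, 16]].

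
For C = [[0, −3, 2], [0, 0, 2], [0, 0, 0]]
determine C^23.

C is strictly triangular, hence nilpotent: C^3 = 0, so C^23 = 0.

[[0, 0, 0], [0, 0, 0], [0, 0, 0]]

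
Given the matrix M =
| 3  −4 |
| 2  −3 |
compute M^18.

[[1, 0], [0, 1]]

M² = I (check: tr M = 0 and det M = −1), so M^18 = I since 18 is even.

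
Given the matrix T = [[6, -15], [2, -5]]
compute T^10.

[[6, -15], [2, -5]]

T² = T (a projection; rank 1, trace 1), so T^10 = T.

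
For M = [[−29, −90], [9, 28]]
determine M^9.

tr M = −1 and det M = −2, so the characteristic polynomial is λ² − (−1)λ + (−2) with roots −2 and 1.
Eigenvectors give P = [[10, −3], [−3, 1]] with P⁻¹ = [[1, 3], [3, 10]], and M = P·diag(−2, 1)·P⁻¹.
Then M^9 = P·diag(−512, 1)·P⁻¹ = [[−5120, −3], [1536, 1]] · [[1, 3], [3, 10]] = [[−5129, −15390], [1539, 4618]].

[[−5129, −15390], [1539, 4618]]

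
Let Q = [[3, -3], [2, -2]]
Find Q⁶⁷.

[[3, -3], [2, -2]]

Q² = Q (a projection; rank 1, trace 1), so Q⁶⁷ = Q.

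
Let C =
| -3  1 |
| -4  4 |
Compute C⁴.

[[21, 17], [-68, 140]]

C² = [[5, 1], [-4, 12]]
C³ = [[-19, 9], [-36, 44]]
C⁴ = [[21, 17], [-68, 140]]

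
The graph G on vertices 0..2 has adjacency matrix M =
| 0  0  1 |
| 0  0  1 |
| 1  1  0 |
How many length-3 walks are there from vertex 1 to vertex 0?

The number of length-3 walks from vertex 1 to vertex 0 is entry (1,0) of M³, where M is the adjacency matrix.
M² = [[1, 1, 0], [1, 1, 0], [0, 0, 2]]
M³ = [[0, 0, 2], [0, 0, 2], [2, 2, 0]]

0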